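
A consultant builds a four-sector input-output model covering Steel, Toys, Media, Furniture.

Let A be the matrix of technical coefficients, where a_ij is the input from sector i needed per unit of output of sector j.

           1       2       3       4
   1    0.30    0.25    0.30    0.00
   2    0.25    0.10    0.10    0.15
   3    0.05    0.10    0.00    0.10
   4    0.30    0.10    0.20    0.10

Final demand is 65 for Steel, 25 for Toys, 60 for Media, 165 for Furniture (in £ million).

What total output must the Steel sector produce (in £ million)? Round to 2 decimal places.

I − A =
  [   0.70    -0.25    -0.30     0.00]
  [  -0.25     0.90    -0.10    -0.15]
  [  -0.05    -0.10     1.00    -0.10]
  [  -0.30    -0.10    -0.20     0.90]
Compute the cofactors C_ij = (−1)^(i+j)·(3×3 minor ij) of I−A; the adjugate is their transpose:
adj(I−A) = Cᵀ =
  [ 0.764000   0.250000   0.268500   0.071500]
  [ 0.274000   0.593500   0.165000   0.117250]
  [ 0.096250   0.088750   0.489000   0.069125]
  [ 0.306500   0.169000   0.216500   0.538250]
det(I−A) = Σ_j (I−A)_1j·C_1j = (0.70)(0.764000) + (-0.25)(0.274000) + (-0.30)(0.096250) + (0.00)(0.306500) = 0.437425
(I − A)⁻¹ = adj(I−A) / det(I−A) ≈
  [   1.7466     0.5715     0.6138     0.1635]
  [   0.6264     1.3568     0.3772     0.2680]
  [   0.2200     0.2029     1.1179     0.1580]
  [   0.7007     0.3864     0.4949     1.2305]
x = (I − A)⁻¹ d = adj(I−A)·d / det(I−A), with det(I−A) = 0.437425:
  x_1 = (0.764000·65 + 0.250000·25 + 0.268500·60 + 0.071500·165) / 0.437425 = 83.8175 / 0.437425 ≈ 191.62
  x_2 = (0.274000·65 + 0.593500·25 + 0.165000·60 + 0.117250·165) / 0.437425 = 61.89375 / 0.437425 ≈ 141.50
  x_3 = (0.096250·65 + 0.088750·25 + 0.489000·60 + 0.069125·165) / 0.437425 = 49.220625 / 0.437425 ≈ 112.52
  x_4 = (0.306500·65 + 0.169000·25 + 0.216500·60 + 0.538250·165) / 0.437425 = 125.94875 / 0.437425 ≈ 287.93

x_1 = 191.62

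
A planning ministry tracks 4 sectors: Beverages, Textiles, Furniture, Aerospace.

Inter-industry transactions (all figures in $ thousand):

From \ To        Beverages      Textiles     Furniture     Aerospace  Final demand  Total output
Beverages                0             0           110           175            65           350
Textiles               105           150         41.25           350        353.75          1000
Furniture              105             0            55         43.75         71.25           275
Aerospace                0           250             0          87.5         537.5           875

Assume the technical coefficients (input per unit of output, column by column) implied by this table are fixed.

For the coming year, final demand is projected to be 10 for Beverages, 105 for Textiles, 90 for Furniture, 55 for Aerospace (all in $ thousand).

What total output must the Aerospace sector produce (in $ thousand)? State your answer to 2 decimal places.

x_A = 129.85

Technical coefficients a_ij = z_ij / X_j:
  a_BB = 0/350 = 0.00, a_TB = 105/350 = 0.30, a_FB = 105/350 = 0.30, a_AB = 0/350 = 0.00
  a_BT = 0/1000 = 0.00, a_TT = 150/1000 = 0.15, a_FT = 0/1000 = 0.00, a_AT = 250/1000 = 0.25
  a_BF = 110/275 = 0.40, a_TF = 41.25/275 = 0.15, a_FF = 55/275 = 0.20, a_AF = 0/275 = 0.00
  a_BA = 175/875 = 0.20, a_TA = 350/875 = 0.40, a_FA = 43.75/875 = 0.05, a_AA = 87.5/875 = 0.10
I − A =
  [   1.00     0.00    -0.40    -0.20]
  [  -0.30     0.85    -0.15    -0.40]
  [  -0.30     0.00     0.80    -0.05]
  [   0.00    -0.25     0.00     0.90]
Compute the cofactors C_ij = (−1)^(i+j)·(3×3 minor ij) of I−A; the adjugate is their transpose:
adj(I−A) = Cᵀ =
  [ 0.530125   0.045000   0.273500   0.153000]
  [ 0.256500   0.612000   0.243000   0.342500]
  [ 0.203250   0.027500   0.650000   0.093500]
  [ 0.071250   0.170000   0.067500   0.578000]
det(I−A) = Σ_j (I−A)_1j·C_1j = (1.00)(0.530125) + (0.00)(0.256500) + (-0.40)(0.203250) + (-0.20)(0.071250) = 0.434575
(I − A)⁻¹ = adj(I−A) / det(I−A) ≈
  [   1.2199     0.1035     0.6294     0.3521]
  [   0.5902     1.4083     0.5592     0.7881]
  [   0.4677     0.0633     1.4957     0.2152]
  [   0.1640     0.3912     0.1553     1.3300]
x = (I − A)⁻¹ d = adj(I−A)·d / det(I−A), with det(I−A) = 0.434575:
  x_B = (0.530125·10 + 0.045000·105 + 0.273500·90 + 0.153000·55) / 0.434575 = 43.05625 / 0.434575 ≈ 99.08
  x_T = (0.256500·10 + 0.612000·105 + 0.243000·90 + 0.342500·55) / 0.434575 = 107.5325 / 0.434575 ≈ 247.44
  x_F = (0.203250·10 + 0.027500·105 + 0.650000·90 + 0.093500·55) / 0.434575 = 68.5625 / 0.434575 ≈ 157.77
  x_A = (0.071250·10 + 0.170000·105 + 0.067500·90 + 0.578000·55) / 0.434575 = 56.4275 / 0.434575 ≈ 129.85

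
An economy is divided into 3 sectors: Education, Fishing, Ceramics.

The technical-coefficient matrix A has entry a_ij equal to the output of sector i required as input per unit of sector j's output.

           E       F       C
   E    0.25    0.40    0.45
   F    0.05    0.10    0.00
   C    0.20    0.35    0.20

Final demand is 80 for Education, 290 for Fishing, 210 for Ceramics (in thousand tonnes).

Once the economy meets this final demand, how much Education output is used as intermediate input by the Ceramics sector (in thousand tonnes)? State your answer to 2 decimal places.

I − A =
  [   0.75    -0.40    -0.45]
  [  -0.05     0.90     0.00]
  [  -0.20    -0.35     0.80]
Cofactors of I−A, C_ij = (−1)^(i+j)·(minor ij) (rows/columns in the sector order above):
  C_11 = (0.90)(0.80) − (0.00)(-0.35) = 0.7200
  C_12 = −[(-0.05)(0.80) − (0.00)(-0.20)] = 0.0400
  C_13 = (-0.05)(-0.35) − (0.90)(-0.20) = 0.1975
  C_21 = −[(-0.40)(0.80) − (-0.45)(-0.35)] = 0.4775
  C_22 = (0.75)(0.80) − (-0.45)(-0.20) = 0.5100
  C_23 = −[(0.75)(-0.35) − (-0.40)(-0.20)] = 0.3425
  C_31 = (-0.40)(0.00) − (-0.45)(0.90) = 0.4050
  C_32 = −[(0.75)(0.00) − (-0.45)(-0.05)] = 0.0225
  C_33 = (0.75)(0.90) − (-0.40)(-0.05) = 0.6550
det(I−A) = Σ_j (I−A)_1j·C_1j = (0.75)(0.7200) + (-0.40)(0.0400) + (-0.45)(0.1975) = 0.435125
adj(I−A) = Cᵀ =
  [ 0.7200   0.4775   0.4050]
  [ 0.0400   0.5100   0.0225]
  [ 0.1975   0.3425   0.6550]
(I − A)⁻¹ = adj(I−A) / det(I−A) ≈
  [   1.6547     1.0974     0.9308]
  [   0.0919     1.1721     0.0517]
  [   0.4539     0.7871     1.5053]
First solve x = (I − A)⁻¹ d = adj(I−A)·d / det(I−A); in particular x_C = (0.1975·80 + 0.3425·290 + 0.6550·210) / 0.435125 = 252.675 / 0.435125 ≈ 580.6952.
Intermediate flow from E to C: z_EC = a_EC · x_C = 0.45 × 252.675 / 0.435125 = 113.70375 / 0.435125 ≈ 261.31.

z_EC = 261.31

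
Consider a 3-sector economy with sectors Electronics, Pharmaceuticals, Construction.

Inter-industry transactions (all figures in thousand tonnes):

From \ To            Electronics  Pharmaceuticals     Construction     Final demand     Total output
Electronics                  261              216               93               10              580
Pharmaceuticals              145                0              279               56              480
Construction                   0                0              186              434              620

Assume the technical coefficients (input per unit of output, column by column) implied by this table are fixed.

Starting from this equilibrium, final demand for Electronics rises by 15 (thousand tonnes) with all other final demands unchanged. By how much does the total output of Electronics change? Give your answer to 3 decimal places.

Technical coefficients a_ij = z_ij / X_j:
  a_11 = 261/580 = 0.45, a_21 = 145/580 = 0.25, a_31 = 0/580 = 0.00
  a_12 = 216/480 = 0.45, a_22 = 0/480 = 0.00, a_32 = 0/480 = 0.00
  a_13 = 93/620 = 0.15, a_23 = 279/620 = 0.45, a_33 = 186/620 = 0.30
I − A =
  [   0.55    -0.45    -0.15]
  [  -0.25     1.00    -0.45]
  [   0.00     0.00     0.70]
Cofactors of I−A, C_ij = (−1)^(i+j)·(minor ij) (rows/columns in the sector order above):
  C_11 = (1.00)(0.70) − (-0.45)(0.00) = 0.7000
  C_12 = −[(-0.25)(0.70) − (-0.45)(0.00)] = 0.1750
  C_13 = (-0.25)(0.00) − (1.00)(0.00) = 0.0000
  C_21 = −[(-0.45)(0.70) − (-0.15)(0.00)] = 0.3150
  C_22 = (0.55)(0.70) − (-0.15)(0.00) = 0.3850
  C_23 = −[(0.55)(0.00) − (-0.45)(0.00)] = 0.0000
  C_31 = (-0.45)(-0.45) − (-0.15)(1.00) = 0.3525
  C_32 = −[(0.55)(-0.45) − (-0.15)(-0.25)] = 0.2850
  C_33 = (0.55)(1.00) − (-0.45)(-0.25) = 0.4375
det(I−A) = Σ_j (I−A)_1j·C_1j = (0.55)(0.7000) + (-0.45)(0.1750) + (-0.15)(0.0000) = 0.30625
adj(I−A) = Cᵀ =
  [ 0.7000   0.3150   0.3525]
  [ 0.1750   0.3850   0.2850]
  [ 0.0000   0.0000   0.4375]
(I − A)⁻¹ = adj(I−A) / det(I−A) ≈
  [   2.2857     1.0286     1.1510]
  [   0.5714     1.2571     0.9306]
  [   0.0000     0.0000     1.4286]
Δx = (I − A)⁻¹ Δd with Δd having +15 in the Electronics component and 0 elsewhere.
So Δx_1 = L_11 · (+15), where L_11 = adj(I−A)_11 / det(I−A) = 0.7000 / 0.30625.
Δx_1 = 0.7000 × (+15) / 0.30625 = 10.50 / 0.30625 ≈ 34.286.

Δx_1 = 34.286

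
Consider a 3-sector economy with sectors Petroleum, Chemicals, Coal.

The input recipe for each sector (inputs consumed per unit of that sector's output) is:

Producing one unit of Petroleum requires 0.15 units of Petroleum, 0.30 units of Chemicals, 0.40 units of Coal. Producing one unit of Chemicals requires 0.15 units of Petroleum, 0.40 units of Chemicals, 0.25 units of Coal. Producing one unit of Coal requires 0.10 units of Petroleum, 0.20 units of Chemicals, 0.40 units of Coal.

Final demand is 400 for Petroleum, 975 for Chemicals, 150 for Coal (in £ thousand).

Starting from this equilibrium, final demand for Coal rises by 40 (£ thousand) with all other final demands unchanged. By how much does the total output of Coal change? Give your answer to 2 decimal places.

Δx_3 = 96.37

I − A =
  [   0.85    -0.15    -0.10]
  [  -0.30     0.60    -0.20]
  [  -0.40    -0.25     0.60]
Cofactors of I−A, C_ij = (−1)^(i+j)·(minor ij) (rows/columns in the sector order above):
  C_11 = (0.60)(0.60) − (-0.20)(-0.25) = 0.3100
  C_12 = −[(-0.30)(0.60) − (-0.20)(-0.40)] = 0.2600
  C_13 = (-0.30)(-0.25) − (0.60)(-0.40) = 0.3150
  C_21 = −[(-0.15)(0.60) − (-0.10)(-0.25)] = 0.1150
  C_22 = (0.85)(0.60) − (-0.10)(-0.40) = 0.4700
  C_23 = −[(0.85)(-0.25) − (-0.15)(-0.40)] = 0.2725
  C_31 = (-0.15)(-0.20) − (-0.10)(0.60) = 0.0900
  C_32 = −[(0.85)(-0.20) − (-0.10)(-0.30)] = 0.2000
  C_33 = (0.85)(0.60) − (-0.15)(-0.30) = 0.4650
det(I−A) = Σ_j (I−A)_1j·C_1j = (0.85)(0.3100) + (-0.15)(0.2600) + (-0.10)(0.3150) = 0.1930
adj(I−A) = Cᵀ =
  [ 0.3100   0.1150   0.0900]
  [ 0.2600   0.4700   0.2000]
  [ 0.3150   0.2725   0.4650]
(I − A)⁻¹ = adj(I−A) / det(I−A) ≈
  [   1.6062     0.5959     0.4663]
  [   1.3472     2.4352     1.0363]
  [   1.6321     1.4119     2.4093]
Δx = (I − A)⁻¹ Δd with Δd having +40 in the Coal component and 0 elsewhere.
So Δx_3 = L_33 · (+40), where L_33 = adj(I−A)_33 / det(I−A) = 0.4650 / 0.1930.
Δx_3 = 0.4650 × (+40) / 0.1930 = 18.60 / 0.1930 ≈ 96.37.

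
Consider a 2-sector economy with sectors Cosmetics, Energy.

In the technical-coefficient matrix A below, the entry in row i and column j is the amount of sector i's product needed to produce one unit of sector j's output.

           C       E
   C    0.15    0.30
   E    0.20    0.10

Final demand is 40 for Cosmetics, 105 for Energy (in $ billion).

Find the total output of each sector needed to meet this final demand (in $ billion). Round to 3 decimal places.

I − A =
  [   0.85    -0.30]
  [  -0.20     0.90]
det(I−A) = (0.85)(0.90) − (-0.30)(-0.20) = 0.7050
adj(I−A) = [[0.90, 0.30], [0.20, 0.85]]
(I − A)⁻¹ = adj(I−A) / det(I−A) ≈
  [   1.2766     0.4255]
  [   0.2837     1.2057]
x = (I − A)⁻¹ d = adj(I−A)·d / det(I−A), with det(I−A) = 0.7050:
  x_C = (0.90·40 + 0.30·105) / 0.7050 = 67.50 / 0.7050 ≈ 95.745
  x_E = (0.20·40 + 0.85·105) / 0.7050 = 97.25 / 0.7050 ≈ 137.943

x_C = 95.745, x_E = 137.943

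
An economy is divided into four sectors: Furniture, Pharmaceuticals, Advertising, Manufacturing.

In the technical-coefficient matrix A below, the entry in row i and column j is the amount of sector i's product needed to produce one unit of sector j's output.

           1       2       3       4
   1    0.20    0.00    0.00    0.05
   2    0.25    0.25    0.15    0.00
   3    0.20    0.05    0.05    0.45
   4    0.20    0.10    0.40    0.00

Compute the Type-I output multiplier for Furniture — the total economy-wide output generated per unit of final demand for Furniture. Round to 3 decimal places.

m_1 = 2.901

I − A =
  [   0.80     0.00     0.00    -0.05]
  [  -0.25     0.75    -0.15     0.00]
  [  -0.20    -0.05     0.95    -0.45]
  [  -0.20    -0.10    -0.40     1.00]
Compute the cofactors C_ij = (−1)^(i+j)·(3×3 minor ij) of I−A; the adjugate is their transpose:
adj(I−A) = Cᵀ =
  [ 0.563250   0.005750   0.015750   0.035250]
  [ 0.236000   0.602500   0.123500   0.067375]
  [ 0.241250   0.076500   0.591250   0.278125]
  [ 0.232750   0.092000   0.252000   0.564000]
det(I−A) = Σ_j (I−A)_1j·C_1j = (0.80)(0.563250) + (0.00)(0.236000) + (0.00)(0.241250) + (-0.05)(0.232750) = 0.4389625
(I − A)⁻¹ = adj(I−A) / det(I−A) ≈
  [   1.2831     0.0131     0.0359     0.0803]
  [   0.5376     1.3726     0.2813     0.1535]
  [   0.5496     0.1743     1.3469     0.6336]
  [   0.5302     0.2096     0.5741     1.2848]
The output multiplier for sector j is the column-j sum of the Leontief inverse (I − A)⁻¹ = adj(I−A) / det(I−A).
Column 1 of adj(I−A): (0.563250, 0.236000, 0.241250, 0.232750); det(I−A) = 0.4389625.
m_1 = (0.563250 + 0.236000 + 0.241250 + 0.232750) / 0.4389625 = 1.27325 / 0.4389625 ≈ 2.901.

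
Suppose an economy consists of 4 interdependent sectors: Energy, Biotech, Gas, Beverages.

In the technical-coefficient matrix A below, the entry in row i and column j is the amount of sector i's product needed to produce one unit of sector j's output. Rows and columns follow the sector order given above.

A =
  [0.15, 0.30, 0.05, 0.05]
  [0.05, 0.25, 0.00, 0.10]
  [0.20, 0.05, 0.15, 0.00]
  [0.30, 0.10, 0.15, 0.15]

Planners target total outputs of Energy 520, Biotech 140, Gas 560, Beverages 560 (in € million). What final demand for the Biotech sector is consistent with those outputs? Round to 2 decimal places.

I − A =
  [   0.85    -0.30    -0.05    -0.05]
  [  -0.05     0.75     0.00    -0.10]
  [  -0.20    -0.05     0.85     0.00]
  [  -0.30    -0.10    -0.15     0.85]
d = (I − A) x:
  d_1 = (+0.85)·520 + (-0.30)·140 + (-0.05)·560 + (-0.05)·560 = 344.00
  d_2 = (-0.05)·520 + (+0.75)·140 + (+0.00)·560 + (-0.10)·560 = 23.00
  d_3 = (-0.20)·520 + (-0.05)·140 + (+0.85)·560 + (+0.00)·560 = 365.00
  d_4 = (-0.30)·520 + (-0.10)·140 + (-0.15)·560 + (+0.85)·560 = 222.00

d_2 = 23.00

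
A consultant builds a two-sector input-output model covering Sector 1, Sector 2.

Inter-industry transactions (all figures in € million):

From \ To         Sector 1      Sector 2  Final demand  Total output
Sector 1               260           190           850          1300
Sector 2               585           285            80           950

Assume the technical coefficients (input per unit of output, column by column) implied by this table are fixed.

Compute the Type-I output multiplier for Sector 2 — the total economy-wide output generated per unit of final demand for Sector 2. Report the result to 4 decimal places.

m_2 = 2.1277

Technical coefficients a_ij = z_ij / X_j:
  a_11 = 260/1300 = 0.20, a_21 = 585/1300 = 0.45
  a_12 = 190/950 = 0.20, a_22 = 285/950 = 0.30
I − A =
  [   0.80    -0.20]
  [  -0.45     0.70]
det(I−A) = (0.80)(0.70) − (-0.20)(-0.45) = 0.4700
adj(I−A) = [[0.70, 0.20], [0.45, 0.80]]
(I − A)⁻¹ = adj(I−A) / det(I−A) ≈
  [   1.48936     0.42553]
  [   0.95745     1.70213]
The output multiplier for sector j is the column-j sum of the Leontief inverse (I − A)⁻¹ = adj(I−A) / det(I−A).
Column 2 of adj(I−A): (0.20, 0.80); det(I−A) = 0.4700.
m_2 = (0.20 + 0.80) / 0.4700 = 1.00 / 0.4700 ≈ 2.1277.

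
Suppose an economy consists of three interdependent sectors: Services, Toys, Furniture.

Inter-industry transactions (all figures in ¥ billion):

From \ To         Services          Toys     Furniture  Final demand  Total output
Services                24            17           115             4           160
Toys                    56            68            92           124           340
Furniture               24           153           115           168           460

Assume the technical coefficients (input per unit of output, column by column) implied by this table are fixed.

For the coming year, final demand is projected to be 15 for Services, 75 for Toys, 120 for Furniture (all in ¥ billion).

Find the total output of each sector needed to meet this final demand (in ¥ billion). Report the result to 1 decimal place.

Technical coefficients a_ij = z_ij / X_j:
  a_SS = 24/160 = 0.15, a_TS = 56/160 = 0.35, a_FS = 24/160 = 0.15
  a_ST = 17/340 = 0.05, a_TT = 68/340 = 0.20, a_FT = 153/340 = 0.45
  a_SF = 115/460 = 0.25, a_TF = 92/460 = 0.20, a_FF = 115/460 = 0.25
I − A =
  [   0.85    -0.05    -0.25]
  [  -0.35     0.80    -0.20]
  [  -0.15    -0.45     0.75]
Cofactors of I−A, C_ij = (−1)^(i+j)·(minor ij) (rows/columns in the sector order above):
  C_11 = (0.80)(0.75) − (-0.20)(-0.45) = 0.5100
  C_12 = −[(-0.35)(0.75) − (-0.20)(-0.15)] = 0.2925
  C_13 = (-0.35)(-0.45) − (0.80)(-0.15) = 0.2775
  C_21 = −[(-0.05)(0.75) − (-0.25)(-0.45)] = 0.1500
  C_22 = (0.85)(0.75) − (-0.25)(-0.15) = 0.6000
  C_23 = −[(0.85)(-0.45) − (-0.05)(-0.15)] = 0.3900
  C_31 = (-0.05)(-0.20) − (-0.25)(0.80) = 0.2100
  C_32 = −[(0.85)(-0.20) − (-0.25)(-0.35)] = 0.2575
  C_33 = (0.85)(0.80) − (-0.05)(-0.35) = 0.6625
det(I−A) = Σ_j (I−A)_1j·C_1j = (0.85)(0.5100) + (-0.05)(0.2925) + (-0.25)(0.2775) = 0.3495
adj(I−A) = Cᵀ =
  [ 0.5100   0.1500   0.2100]
  [ 0.2925   0.6000   0.2575]
  [ 0.2775   0.3900   0.6625]
(I − A)⁻¹ = adj(I−A) / det(I−A) ≈
  [   1.4592     0.4292     0.6009]
  [   0.8369     1.7167     0.7368]
  [   0.7940     1.1159     1.8956]
x = (I − A)⁻¹ d = adj(I−A)·d / det(I−A), with det(I−A) = 0.3495:
  x_S = (0.5100·15 + 0.1500·75 + 0.2100·120) / 0.3495 = 44.10 / 0.3495 ≈ 126.2
  x_T = (0.2925·15 + 0.6000·75 + 0.2575·120) / 0.3495 = 80.2875 / 0.3495 ≈ 229.7
  x_F = (0.2775·15 + 0.3900·75 + 0.6625·120) / 0.3495 = 112.9125 / 0.3495 ≈ 323.1

x_S = 126.2, x_T = 229.7, x_F = 323.1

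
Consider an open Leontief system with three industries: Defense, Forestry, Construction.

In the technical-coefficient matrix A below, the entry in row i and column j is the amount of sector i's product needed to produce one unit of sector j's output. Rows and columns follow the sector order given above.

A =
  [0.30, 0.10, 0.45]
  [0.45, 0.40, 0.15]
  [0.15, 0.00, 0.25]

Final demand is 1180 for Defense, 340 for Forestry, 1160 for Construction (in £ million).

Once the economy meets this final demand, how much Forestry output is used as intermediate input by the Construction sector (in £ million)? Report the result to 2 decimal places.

z_23 = 343.58

I − A =
  [   0.70    -0.10    -0.45]
  [  -0.45     0.60    -0.15]
  [  -0.15     0.00     0.75]
Cofactors of I−A, C_ij = (−1)^(i+j)·(minor ij) (rows/columns in the sector order above):
  C_11 = (0.60)(0.75) − (-0.15)(0.00) = 0.4500
  C_12 = −[(-0.45)(0.75) − (-0.15)(-0.15)] = 0.3600
  C_13 = (-0.45)(0.00) − (0.60)(-0.15) = 0.0900
  C_21 = −[(-0.10)(0.75) − (-0.45)(0.00)] = 0.0750
  C_22 = (0.70)(0.75) − (-0.45)(-0.15) = 0.4575
  C_23 = −[(0.70)(0.00) − (-0.10)(-0.15)] = 0.0150
  C_31 = (-0.10)(-0.15) − (-0.45)(0.60) = 0.2850
  C_32 = −[(0.70)(-0.15) − (-0.45)(-0.45)] = 0.3075
  C_33 = (0.70)(0.60) − (-0.10)(-0.45) = 0.3750
det(I−A) = Σ_j (I−A)_1j·C_1j = (0.70)(0.4500) + (-0.10)(0.3600) + (-0.45)(0.0900) = 0.2385
adj(I−A) = Cᵀ =
  [ 0.4500   0.0750   0.2850]
  [ 0.3600   0.4575   0.3075]
  [ 0.0900   0.0150   0.3750]
(I − A)⁻¹ = adj(I−A) / det(I−A) ≈
  [   1.8868     0.3145     1.1950]
  [   1.5094     1.9182     1.2893]
  [   0.3774     0.0629     1.5723]
First solve x = (I − A)⁻¹ d = adj(I−A)·d / det(I−A); in particular x_3 = (0.0900·1180 + 0.0150·340 + 0.3750·1160) / 0.2385 = 546.30 / 0.2385 ≈ 2290.5660.
Intermediate flow from 2 to 3: z_23 = a_23 · x_3 = 0.15 × 546.30 / 0.2385 = 81.945 / 0.2385 ≈ 343.58.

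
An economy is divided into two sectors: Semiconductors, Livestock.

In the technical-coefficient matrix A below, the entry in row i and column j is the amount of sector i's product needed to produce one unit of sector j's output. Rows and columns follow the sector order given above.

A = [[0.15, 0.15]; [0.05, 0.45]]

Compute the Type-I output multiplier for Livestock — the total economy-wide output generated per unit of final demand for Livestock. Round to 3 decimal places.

m_2 = 2.174

I − A =
  [   0.85    -0.15]
  [  -0.05     0.55]
det(I−A) = (0.85)(0.55) − (-0.15)(-0.05) = 0.4600
adj(I−A) = [[0.55, 0.15], [0.05, 0.85]]
(I − A)⁻¹ = adj(I−A) / det(I−A) ≈
  [   1.1957     0.3261]
  [   0.1087     1.8478]
The output multiplier for sector j is the column-j sum of the Leontief inverse (I − A)⁻¹ = adj(I−A) / det(I−A).
Column 2 of adj(I−A): (0.15, 0.85); det(I−A) = 0.4600.
m_2 = (0.15 + 0.85) / 0.4600 = 1.00 / 0.4600 ≈ 2.174.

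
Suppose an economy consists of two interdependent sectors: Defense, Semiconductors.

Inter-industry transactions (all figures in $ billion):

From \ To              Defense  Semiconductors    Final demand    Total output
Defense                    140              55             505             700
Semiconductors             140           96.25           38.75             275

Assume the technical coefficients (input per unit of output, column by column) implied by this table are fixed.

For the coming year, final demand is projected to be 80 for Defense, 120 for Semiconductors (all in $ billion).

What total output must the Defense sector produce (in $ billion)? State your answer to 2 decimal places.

Technical coefficients a_ij = z_ij / X_j:
  a_11 = 140/700 = 0.20, a_21 = 140/700 = 0.20
  a_12 = 55/275 = 0.20, a_22 = 96.25/275 = 0.35
I − A =
  [   0.80    -0.20]
  [  -0.20     0.65]
det(I−A) = (0.80)(0.65) − (-0.20)(-0.20) = 0.4800
adj(I−A) = [[0.65, 0.20], [0.20, 0.80]]
(I − A)⁻¹ = adj(I−A) / det(I−A) ≈
  [   1.3542     0.4167]
  [   0.4167     1.6667]
x = (I − A)⁻¹ d = adj(I−A)·d / det(I−A), with det(I−A) = 0.4800:
  x_1 = (0.65·80 + 0.20·120) / 0.4800 = 76.00 / 0.4800 ≈ 158.33
  x_2 = (0.20·80 + 0.80·120) / 0.4800 = 112.00 / 0.4800 ≈ 233.33

x_1 = 158.33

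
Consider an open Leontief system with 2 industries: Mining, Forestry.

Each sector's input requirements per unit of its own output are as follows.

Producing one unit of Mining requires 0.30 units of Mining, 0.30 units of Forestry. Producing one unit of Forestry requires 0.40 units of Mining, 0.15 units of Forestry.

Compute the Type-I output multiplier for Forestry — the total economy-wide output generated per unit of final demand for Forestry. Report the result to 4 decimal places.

m_F = 2.3158

I − A =
  [   0.70    -0.40]
  [  -0.30     0.85]
det(I−A) = (0.70)(0.85) − (-0.40)(-0.30) = 0.4750
adj(I−A) = [[0.85, 0.40], [0.30, 0.70]]
(I − A)⁻¹ = adj(I−A) / det(I−A) ≈
  [   1.78947     0.84211]
  [   0.63158     1.47368]
The output multiplier for sector j is the column-j sum of the Leontief inverse (I − A)⁻¹ = adj(I−A) / det(I−A).
Column F of adj(I−A): (0.40, 0.70); det(I−A) = 0.4750.
m_F = (0.40 + 0.70) / 0.4750 = 1.10 / 0.4750 ≈ 2.3158.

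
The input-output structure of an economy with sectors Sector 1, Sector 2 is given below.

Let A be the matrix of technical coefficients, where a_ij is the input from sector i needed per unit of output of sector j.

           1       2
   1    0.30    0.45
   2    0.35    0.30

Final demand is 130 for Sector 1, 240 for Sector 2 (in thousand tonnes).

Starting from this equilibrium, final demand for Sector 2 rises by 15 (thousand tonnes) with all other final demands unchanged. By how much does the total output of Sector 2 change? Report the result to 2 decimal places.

I − A =
  [   0.70    -0.45]
  [  -0.35     0.70]
det(I−A) = (0.70)(0.70) − (-0.45)(-0.35) = 0.3325
adj(I−A) = [[0.70, 0.45], [0.35, 0.70]]
(I − A)⁻¹ = adj(I−A) / det(I−A) ≈
  [   2.1053     1.3534]
  [   1.0526     2.1053]
Δx = (I − A)⁻¹ Δd with Δd having +15 in the Sector 2 component and 0 elsewhere.
So Δx_2 = L_22 · (+15), where L_22 = adj(I−A)_22 / det(I−A) = 0.70 / 0.3325.
Δx_2 = 0.70 × (+15) / 0.3325 = 10.50 / 0.3325 ≈ 31.58.

Δx_2 = 31.58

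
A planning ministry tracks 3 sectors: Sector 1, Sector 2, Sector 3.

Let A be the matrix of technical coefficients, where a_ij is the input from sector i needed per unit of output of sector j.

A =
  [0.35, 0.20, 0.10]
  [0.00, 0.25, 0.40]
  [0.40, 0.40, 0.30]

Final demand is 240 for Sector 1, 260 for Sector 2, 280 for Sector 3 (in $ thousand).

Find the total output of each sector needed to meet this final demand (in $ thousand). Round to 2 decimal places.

x_1 = 1014.55, x_2 = 1250.21, x_3 = 1694.15

I − A =
  [   0.65    -0.20    -0.10]
  [   0.00     0.75    -0.40]
  [  -0.40    -0.40     0.70]
Cofactors of I−A, C_ij = (−1)^(i+j)·(minor ij) (rows/columns in the sector order above):
  C_11 = (0.75)(0.70) − (-0.40)(-0.40) = 0.3650
  C_12 = −[(0.00)(0.70) − (-0.40)(-0.40)] = 0.1600
  C_13 = (0.00)(-0.40) − (0.75)(-0.40) = 0.3000
  C_21 = −[(-0.20)(0.70) − (-0.10)(-0.40)] = 0.1800
  C_22 = (0.65)(0.70) − (-0.10)(-0.40) = 0.4150
  C_23 = −[(0.65)(-0.40) − (-0.20)(-0.40)] = 0.3400
  C_31 = (-0.20)(-0.40) − (-0.10)(0.75) = 0.1550
  C_32 = −[(0.65)(-0.40) − (-0.10)(0.00)] = 0.2600
  C_33 = (0.65)(0.75) − (-0.20)(0.00) = 0.4875
det(I−A) = Σ_j (I−A)_1j·C_1j = (0.65)(0.3650) + (-0.20)(0.1600) + (-0.10)(0.3000) = 0.17525
adj(I−A) = Cᵀ =
  [ 0.3650   0.1800   0.1550]
  [ 0.1600   0.4150   0.2600]
  [ 0.3000   0.3400   0.4875]
(I − A)⁻¹ = adj(I−A) / det(I−A) ≈
  [   2.0827     1.0271     0.8845]
  [   0.9130     2.3680     1.4836]
  [   1.7118     1.9401     2.7817]
x = (I − A)⁻¹ d = adj(I−A)·d / det(I−A), with det(I−A) = 0.17525:
  x_1 = (0.3650·240 + 0.1800·260 + 0.1550·280) / 0.17525 = 177.80 / 0.17525 ≈ 1014.55
  x_2 = (0.1600·240 + 0.4150·260 + 0.2600·280) / 0.17525 = 219.10 / 0.17525 ≈ 1250.21
  x_3 = (0.3000·240 + 0.3400·260 + 0.4875·280) / 0.17525 = 296.90 / 0.17525 ≈ 1694.15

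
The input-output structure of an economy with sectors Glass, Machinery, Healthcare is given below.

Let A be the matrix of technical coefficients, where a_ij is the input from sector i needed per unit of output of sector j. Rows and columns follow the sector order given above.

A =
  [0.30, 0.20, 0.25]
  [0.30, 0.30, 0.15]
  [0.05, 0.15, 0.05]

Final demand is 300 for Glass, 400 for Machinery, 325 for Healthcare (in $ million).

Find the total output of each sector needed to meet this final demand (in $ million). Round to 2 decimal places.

I − A =
  [   0.70    -0.20    -0.25]
  [  -0.30     0.70    -0.15]
  [  -0.05    -0.15     0.95]
Cofactors of I−A, C_ij = (−1)^(i+j)·(minor ij) (rows/columns in the sector order above):
  C_11 = (0.70)(0.95) − (-0.15)(-0.15) = 0.6425
  C_12 = −[(-0.30)(0.95) − (-0.15)(-0.05)] = 0.2925
  C_13 = (-0.30)(-0.15) − (0.70)(-0.05) = 0.0800
  C_21 = −[(-0.20)(0.95) − (-0.25)(-0.15)] = 0.2275
  C_22 = (0.70)(0.95) − (-0.25)(-0.05) = 0.6525
  C_23 = −[(0.70)(-0.15) − (-0.20)(-0.05)] = 0.1150
  C_31 = (-0.20)(-0.15) − (-0.25)(0.70) = 0.2050
  C_32 = −[(0.70)(-0.15) − (-0.25)(-0.30)] = 0.1800
  C_33 = (0.70)(0.70) − (-0.20)(-0.30) = 0.4300
det(I−A) = Σ_j (I−A)_1j·C_1j = (0.70)(0.6425) + (-0.20)(0.2925) + (-0.25)(0.0800) = 0.37125
adj(I−A) = Cᵀ =
  [ 0.6425   0.2275   0.2050]
  [ 0.2925   0.6525   0.1800]
  [ 0.0800   0.1150   0.4300]
(I − A)⁻¹ = adj(I−A) / det(I−A) ≈
  [   1.7306     0.6128     0.5522]
  [   0.7879     1.7576     0.4848]
  [   0.2155     0.3098     1.1582]
x = (I − A)⁻¹ d = adj(I−A)·d / det(I−A), with det(I−A) = 0.37125:
  x_1 = (0.6425·300 + 0.2275·400 + 0.2050·325) / 0.37125 = 350.375 / 0.37125 ≈ 943.77
  x_2 = (0.2925·300 + 0.6525·400 + 0.1800·325) / 0.37125 = 407.25 / 0.37125 ≈ 1096.97
  x_3 = (0.0800·300 + 0.1150·400 + 0.4300·325) / 0.37125 = 209.75 / 0.37125 ≈ 564.98

x_1 = 943.77, x_2 = 1096.97, x_3 = 564.98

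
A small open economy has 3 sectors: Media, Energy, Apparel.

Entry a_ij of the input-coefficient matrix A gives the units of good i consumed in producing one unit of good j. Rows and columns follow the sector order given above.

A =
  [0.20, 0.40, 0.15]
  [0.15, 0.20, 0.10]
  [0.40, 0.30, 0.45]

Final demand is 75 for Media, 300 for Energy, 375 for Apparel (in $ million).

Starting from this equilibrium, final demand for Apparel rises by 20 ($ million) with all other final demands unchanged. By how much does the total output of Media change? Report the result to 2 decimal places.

I − A =
  [   0.80    -0.40    -0.15]
  [  -0.15     0.80    -0.10]
  [  -0.40    -0.30     0.55]
Cofactors of I−A, C_ij = (−1)^(i+j)·(minor ij) (rows/columns in the sector order above):
  C_11 = (0.80)(0.55) − (-0.10)(-0.30) = 0.4100
  C_12 = −[(-0.15)(0.55) − (-0.10)(-0.40)] = 0.1225
  C_13 = (-0.15)(-0.30) − (0.80)(-0.40) = 0.3650
  C_21 = −[(-0.40)(0.55) − (-0.15)(-0.30)] = 0.2650
  C_22 = (0.80)(0.55) − (-0.15)(-0.40) = 0.3800
  C_23 = −[(0.80)(-0.30) − (-0.40)(-0.40)] = 0.4000
  C_31 = (-0.40)(-0.10) − (-0.15)(0.80) = 0.1600
  C_32 = −[(0.80)(-0.10) − (-0.15)(-0.15)] = 0.1025
  C_33 = (0.80)(0.80) − (-0.40)(-0.15) = 0.5800
det(I−A) = Σ_j (I−A)_1j·C_1j = (0.80)(0.4100) + (-0.40)(0.1225) + (-0.15)(0.3650) = 0.22425
adj(I−A) = Cᵀ =
  [ 0.4100   0.2650   0.1600]
  [ 0.1225   0.3800   0.1025]
  [ 0.3650   0.4000   0.5800]
(I − A)⁻¹ = adj(I−A) / det(I−A) ≈
  [   1.8283     1.1817     0.7135]
  [   0.5463     1.6945     0.4571]
  [   1.6276     1.7837     2.5864]
Δx = (I − A)⁻¹ Δd with Δd having +20 in the Apparel component and 0 elsewhere.
So Δx_1 = L_13 · (+20), where L_13 = adj(I−A)_13 / det(I−A) = 0.1600 / 0.22425.
Δx_1 = 0.1600 × (+20) / 0.22425 = 3.20 / 0.22425 ≈ 14.27.

Δx_1 = 14.27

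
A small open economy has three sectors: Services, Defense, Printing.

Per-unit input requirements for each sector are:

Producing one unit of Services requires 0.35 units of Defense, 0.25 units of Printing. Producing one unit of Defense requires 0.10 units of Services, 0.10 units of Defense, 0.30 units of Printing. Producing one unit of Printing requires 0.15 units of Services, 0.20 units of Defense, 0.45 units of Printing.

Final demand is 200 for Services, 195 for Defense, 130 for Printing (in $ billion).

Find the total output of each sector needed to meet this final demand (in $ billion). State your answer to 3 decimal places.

x_S = 350.588, x_D = 501.765, x_P = 669.412

I − A =
  [   1.00    -0.10    -0.15]
  [  -0.35     0.90    -0.20]
  [  -0.25    -0.30     0.55]
Cofactors of I−A, C_ij = (−1)^(i+j)·(minor ij) (rows/columns in the sector order above):
  C_11 = (0.90)(0.55) − (-0.20)(-0.30) = 0.4350
  C_12 = −[(-0.35)(0.55) − (-0.20)(-0.25)] = 0.2425
  C_13 = (-0.35)(-0.30) − (0.90)(-0.25) = 0.3300
  C_21 = −[(-0.10)(0.55) − (-0.15)(-0.30)] = 0.1000
  C_22 = (1.00)(0.55) − (-0.15)(-0.25) = 0.5125
  C_23 = −[(1.00)(-0.30) − (-0.10)(-0.25)] = 0.3250
  C_31 = (-0.10)(-0.20) − (-0.15)(0.90) = 0.1550
  C_32 = −[(1.00)(-0.20) − (-0.15)(-0.35)] = 0.2525
  C_33 = (1.00)(0.90) − (-0.10)(-0.35) = 0.8650
det(I−A) = Σ_j (I−A)_1j·C_1j = (1.00)(0.4350) + (-0.10)(0.2425) + (-0.15)(0.3300) = 0.36125
adj(I−A) = Cᵀ =
  [ 0.4350   0.1000   0.1550]
  [ 0.2425   0.5125   0.2525]
  [ 0.3300   0.3250   0.8650]
(I − A)⁻¹ = adj(I−A) / det(I−A) ≈
  [   1.2042     0.2768     0.4291]
  [   0.6713     1.4187     0.6990]
  [   0.9135     0.8997     2.3945]
x = (I − A)⁻¹ d = adj(I−A)·d / det(I−A), with det(I−A) = 0.36125:
  x_S = (0.4350·200 + 0.1000·195 + 0.1550·130) / 0.36125 = 126.65 / 0.36125 ≈ 350.588
  x_D = (0.2425·200 + 0.5125·195 + 0.2525·130) / 0.36125 = 181.2625 / 0.36125 ≈ 501.765
  x_P = (0.3300·200 + 0.3250·195 + 0.8650·130) / 0.36125 = 241.825 / 0.36125 ≈ 669.412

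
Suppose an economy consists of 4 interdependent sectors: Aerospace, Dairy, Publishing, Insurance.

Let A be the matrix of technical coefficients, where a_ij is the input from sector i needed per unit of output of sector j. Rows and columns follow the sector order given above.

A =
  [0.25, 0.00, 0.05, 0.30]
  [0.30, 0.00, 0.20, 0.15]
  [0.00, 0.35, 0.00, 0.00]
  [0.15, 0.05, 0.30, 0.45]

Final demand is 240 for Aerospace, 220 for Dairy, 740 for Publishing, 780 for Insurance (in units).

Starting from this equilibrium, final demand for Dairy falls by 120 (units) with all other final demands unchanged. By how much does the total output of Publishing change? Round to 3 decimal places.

I − A =
  [   0.75     0.00    -0.05    -0.30]
  [  -0.30     1.00    -0.20    -0.15]
  [   0.00    -0.35     1.00     0.00]
  [  -0.15    -0.05    -0.30     0.55]
Compute the cofactors C_ij = (−1)^(i+j)·(3×3 minor ij) of I−A; the adjugate is their transpose:
adj(I−A) = Cᵀ =
  [ 0.488250   0.056125   0.120125   0.281625]
  [ 0.187500   0.367500   0.143625   0.202500]
  [ 0.065625   0.128625   0.357375   0.070875]
  [ 0.186000   0.118875   0.240750   0.692250]
det(I−A) = Σ_j (I−A)_1j·C_1j = (0.75)(0.488250) + (0.00)(0.187500) + (-0.05)(0.065625) + (-0.30)(0.186000) = 0.30710625
(I − A)⁻¹ = adj(I−A) / det(I−A) ≈
  [   1.5898     0.1828     0.3912     0.9170]
  [   0.6105     1.1967     0.4677     0.6594]
  [   0.2137     0.4188     1.1637     0.2308]
  [   0.6057     0.3871     0.7839     2.2541]
Δx = (I − A)⁻¹ Δd with Δd having -120 in the Dairy component and 0 elsewhere.
So Δx_P = L_PD · (-120), where L_PD = adj(I−A)_PD / det(I−A) = 0.128625 / 0.30710625.
Δx_P = 0.128625 × (-120) / 0.30710625 = -15.435 / 0.30710625 ≈ -50.259.

Δx_P = -50.259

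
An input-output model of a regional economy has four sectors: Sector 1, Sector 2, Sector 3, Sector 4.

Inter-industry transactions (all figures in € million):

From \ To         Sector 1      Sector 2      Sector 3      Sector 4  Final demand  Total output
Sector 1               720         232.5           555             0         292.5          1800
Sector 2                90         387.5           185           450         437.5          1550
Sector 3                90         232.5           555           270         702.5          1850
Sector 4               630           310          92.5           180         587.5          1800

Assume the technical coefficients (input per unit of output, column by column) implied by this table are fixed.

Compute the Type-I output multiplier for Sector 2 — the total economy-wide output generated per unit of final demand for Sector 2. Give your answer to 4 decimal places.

Technical coefficients a_ij = z_ij / X_j:
  a_11 = 720/1800 = 0.40, a_21 = 90/1800 = 0.05, a_31 = 90/1800 = 0.05, a_41 = 630/1800 = 0.35
  a_12 = 232.5/1550 = 0.15, a_22 = 387.5/1550 = 0.25, a_32 = 232.5/1550 = 0.15, a_42 = 310/1550 = 0.20
  a_13 = 555/1850 = 0.30, a_23 = 185/1850 = 0.10, a_33 = 555/1850 = 0.30, a_43 = 92.5/1850 = 0.05
  a_14 = 0/1800 = 0.00, a_24 = 450/1800 = 0.25, a_34 = 270/1800 = 0.15, a_44 = 180/1800 = 0.10
I − A =
  [   0.60    -0.15    -0.30     0.00]
  [  -0.05     0.75    -0.10    -0.25]
  [  -0.05    -0.15     0.70    -0.15]
  [  -0.35    -0.20    -0.05     0.90]
Compute the cofactors C_ij = (−1)^(i+j)·(3×3 minor ij) of I−A; the adjugate is their transpose:
adj(I−A) = Cᵀ =
  [ 0.413500   0.142875   0.202875   0.073500]
  [ 0.102750   0.344250   0.101250   0.112500]
  [ 0.092000   0.113625   0.355125   0.090750]
  [ 0.188750   0.138375   0.121125   0.286500]
det(I−A) = Σ_j (I−A)_1j·C_1j = (0.60)(0.413500) + (-0.15)(0.102750) + (-0.30)(0.092000) + (0.00)(0.188750) = 0.2050875
(I − A)⁻¹ = adj(I−A) / det(I−A) ≈
  [   2.01621     0.69665     0.98921     0.35838]
  [   0.50101     1.67855     0.49369     0.54855]
  [   0.44859     0.55403     1.73158     0.44249]
  [   0.92034     0.67471     0.59060     1.39696]
The output multiplier for sector j is the column-j sum of the Leontief inverse (I − A)⁻¹ = adj(I−A) / det(I−A).
Column 2 of adj(I−A): (0.142875, 0.344250, 0.113625, 0.138375); det(I−A) = 0.2050875.
m_2 = (0.142875 + 0.344250 + 0.113625 + 0.138375) / 0.2050875 = 0.739125 / 0.2050875 ≈ 3.6039.

m_2 = 3.6039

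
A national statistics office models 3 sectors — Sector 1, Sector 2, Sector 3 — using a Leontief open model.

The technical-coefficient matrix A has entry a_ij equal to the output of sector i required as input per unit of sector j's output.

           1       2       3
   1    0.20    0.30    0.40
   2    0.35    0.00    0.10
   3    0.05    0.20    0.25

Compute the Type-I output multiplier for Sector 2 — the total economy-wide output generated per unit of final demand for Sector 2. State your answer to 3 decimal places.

I − A =
  [   0.80    -0.30    -0.40]
  [  -0.35     1.00    -0.10]
  [  -0.05    -0.20     0.75]
Cofactors of I−A, C_ij = (−1)^(i+j)·(minor ij) (rows/columns in the sector order above):
  C_11 = (1.00)(0.75) − (-0.10)(-0.20) = 0.7300
  C_12 = −[(-0.35)(0.75) − (-0.10)(-0.05)] = 0.2675
  C_13 = (-0.35)(-0.20) − (1.00)(-0.05) = 0.1200
  C_21 = −[(-0.30)(0.75) − (-0.40)(-0.20)] = 0.3050
  C_22 = (0.80)(0.75) − (-0.40)(-0.05) = 0.5800
  C_23 = −[(0.80)(-0.20) − (-0.30)(-0.05)] = 0.1750
  C_31 = (-0.30)(-0.10) − (-0.40)(1.00) = 0.4300
  C_32 = −[(0.80)(-0.10) − (-0.40)(-0.35)] = 0.2200
  C_33 = (0.80)(1.00) − (-0.30)(-0.35) = 0.6950
det(I−A) = Σ_j (I−A)_1j·C_1j = (0.80)(0.7300) + (-0.30)(0.2675) + (-0.40)(0.1200) = 0.45575
adj(I−A) = Cᵀ =
  [ 0.7300   0.3050   0.4300]
  [ 0.2675   0.5800   0.2200]
  [ 0.1200   0.1750   0.6950]
(I − A)⁻¹ = adj(I−A) / det(I−A) ≈
  [   1.6018     0.6692     0.9435]
  [   0.5869     1.2726     0.4827]
  [   0.2633     0.3840     1.5250]
The output multiplier for sector j is the column-j sum of the Leontief inverse (I − A)⁻¹ = adj(I−A) / det(I−A).
Column 2 of adj(I−A): (0.3050, 0.5800, 0.1750); det(I−A) = 0.45575.
m_2 = (0.3050 + 0.5800 + 0.1750) / 0.45575 = 1.06 / 0.45575 ≈ 2.326.

m_2 = 2.326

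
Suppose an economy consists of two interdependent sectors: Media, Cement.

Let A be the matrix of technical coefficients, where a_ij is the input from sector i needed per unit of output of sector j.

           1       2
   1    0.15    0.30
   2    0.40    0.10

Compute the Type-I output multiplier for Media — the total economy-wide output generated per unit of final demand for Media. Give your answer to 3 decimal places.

I − A =
  [   0.85    -0.30]
  [  -0.40     0.90]
det(I−A) = (0.85)(0.90) − (-0.30)(-0.40) = 0.6450
adj(I−A) = [[0.90, 0.30], [0.40, 0.85]]
(I − A)⁻¹ = adj(I−A) / det(I−A) ≈
  [   1.3953     0.4651]
  [   0.6202     1.3178]
The output multiplier for sector j is the column-j sum of the Leontief inverse (I − A)⁻¹ = adj(I−A) / det(I−A).
Column 1 of adj(I−A): (0.90, 0.40); det(I−A) = 0.6450.
m_1 = (0.90 + 0.40) / 0.6450 = 1.30 / 0.6450 ≈ 2.016.

m_1 = 2.016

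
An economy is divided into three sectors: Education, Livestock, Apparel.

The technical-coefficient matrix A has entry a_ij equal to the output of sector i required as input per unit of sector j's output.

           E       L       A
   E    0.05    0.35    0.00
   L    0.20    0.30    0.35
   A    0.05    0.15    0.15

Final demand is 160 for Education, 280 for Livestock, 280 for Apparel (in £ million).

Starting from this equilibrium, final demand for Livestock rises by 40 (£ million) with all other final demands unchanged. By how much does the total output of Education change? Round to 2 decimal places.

Δx_E = 26.46

I − A =
  [   0.95    -0.35     0.00]
  [  -0.20     0.70    -0.35]
  [  -0.05    -0.15     0.85]
Cofactors of I−A, C_ij = (−1)^(i+j)·(minor ij) (rows/columns in the sector order above):
  C_11 = (0.70)(0.85) − (-0.35)(-0.15) = 0.5425
  C_12 = −[(-0.20)(0.85) − (-0.35)(-0.05)] = 0.1875
  C_13 = (-0.20)(-0.15) − (0.70)(-0.05) = 0.0650
  C_21 = −[(-0.35)(0.85) − (0.00)(-0.15)] = 0.2975
  C_22 = (0.95)(0.85) − (0.00)(-0.05) = 0.8075
  C_23 = −[(0.95)(-0.15) − (-0.35)(-0.05)] = 0.1600
  C_31 = (-0.35)(-0.35) − (0.00)(0.70) = 0.1225
  C_32 = −[(0.95)(-0.35) − (0.00)(-0.20)] = 0.3325
  C_33 = (0.95)(0.70) − (-0.35)(-0.20) = 0.5950
det(I−A) = Σ_j (I−A)_1j·C_1j = (0.95)(0.5425) + (-0.35)(0.1875) + (0.00)(0.0650) = 0.44975
adj(I−A) = Cᵀ =
  [ 0.5425   0.2975   0.1225]
  [ 0.1875   0.8075   0.3325]
  [ 0.0650   0.1600   0.5950]
(I − A)⁻¹ = adj(I−A) / det(I−A) ≈
  [   1.2062     0.6615     0.2724]
  [   0.4169     1.7954     0.7393]
  [   0.1445     0.3558     1.3230]
Δx = (I − A)⁻¹ Δd with Δd having +40 in the Livestock component and 0 elsewhere.
So Δx_E = L_EL · (+40), where L_EL = adj(I−A)_EL / det(I−A) = 0.2975 / 0.44975.
Δx_E = 0.2975 × (+40) / 0.44975 = 11.90 / 0.44975 ≈ 26.46.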